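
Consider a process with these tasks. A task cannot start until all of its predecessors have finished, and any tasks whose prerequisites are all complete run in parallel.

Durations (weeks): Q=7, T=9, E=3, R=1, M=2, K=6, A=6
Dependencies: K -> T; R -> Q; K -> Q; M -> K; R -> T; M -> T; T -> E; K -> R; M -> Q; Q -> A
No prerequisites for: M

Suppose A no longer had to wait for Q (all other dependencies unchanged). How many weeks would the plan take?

21

Before: longest chain M→K→R→Q→A = 2+6+1+7+6 = 22, finish 22.
Without Q→A, A's earliest start moves from 16 to 0.
After: M→K→R→T→E = 2+6+1+9+3 = 21 → 21 weeks.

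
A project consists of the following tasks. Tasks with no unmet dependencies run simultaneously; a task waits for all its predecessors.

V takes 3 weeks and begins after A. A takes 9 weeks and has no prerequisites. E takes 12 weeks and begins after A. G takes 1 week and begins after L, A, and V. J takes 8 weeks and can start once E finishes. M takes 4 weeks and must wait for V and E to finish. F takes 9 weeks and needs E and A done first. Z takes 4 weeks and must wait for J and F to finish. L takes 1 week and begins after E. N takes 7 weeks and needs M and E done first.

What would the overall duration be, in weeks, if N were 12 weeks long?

The binding path is A→E→F→Z = 9+12+9+4 = 34; finish at 34 weeks.
The longest path through N is only 32 weeks, so N has float 2.
New critical path: A→E→M→N = 9+12+4+12 = 37 ⇒ 37 weeks.

37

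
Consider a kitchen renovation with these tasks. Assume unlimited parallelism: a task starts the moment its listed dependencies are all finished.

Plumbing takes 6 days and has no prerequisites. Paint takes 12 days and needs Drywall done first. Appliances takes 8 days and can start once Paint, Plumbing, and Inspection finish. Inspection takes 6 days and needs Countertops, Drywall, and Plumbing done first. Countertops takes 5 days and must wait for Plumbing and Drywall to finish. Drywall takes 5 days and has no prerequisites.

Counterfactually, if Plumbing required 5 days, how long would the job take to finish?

The binding path is Plumbing→Countertops→Inspection→Appliances = 6+5+6+8 = 25; finish at 25 days.
Plumbing is on the critical path; changing it to 5 makes that path 24 days.
Now Drywall→Paint→Appliances = 5+12+8 = 25 is longest, so the finish becomes 25 days.

25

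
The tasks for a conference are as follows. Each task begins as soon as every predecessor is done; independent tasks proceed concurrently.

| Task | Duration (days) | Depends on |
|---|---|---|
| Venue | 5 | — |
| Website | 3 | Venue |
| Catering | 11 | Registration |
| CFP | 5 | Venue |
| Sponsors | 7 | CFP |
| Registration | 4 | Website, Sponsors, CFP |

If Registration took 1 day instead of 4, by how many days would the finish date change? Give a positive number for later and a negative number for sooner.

Actual critical path: Venue→CFP→Sponsors→Registration→Catering = 5+5+7+4+11 = 32 ⇒ 32 days.
Registration lies on that path, so at 1 day the path becomes 29 days.
That remains the longest chain; total 29 days.
Change in finish: 29 − 32 = -3 days.

-3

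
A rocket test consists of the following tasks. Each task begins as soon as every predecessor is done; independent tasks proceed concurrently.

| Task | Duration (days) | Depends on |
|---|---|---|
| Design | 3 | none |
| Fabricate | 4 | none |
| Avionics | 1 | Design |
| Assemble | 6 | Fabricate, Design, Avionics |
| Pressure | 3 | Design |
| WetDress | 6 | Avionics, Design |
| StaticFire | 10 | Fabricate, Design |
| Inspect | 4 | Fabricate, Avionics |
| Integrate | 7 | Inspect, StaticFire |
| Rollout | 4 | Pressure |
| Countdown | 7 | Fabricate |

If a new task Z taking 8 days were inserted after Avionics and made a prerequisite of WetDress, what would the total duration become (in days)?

Originally the rocket test takes 21 days.
With Z inserted, WetDress now waits for max(Avionics, Design, Z).
New critical path: Fabricate→StaticFire→Integrate = 4+10+7 = 21 ⇒ 21 days.

21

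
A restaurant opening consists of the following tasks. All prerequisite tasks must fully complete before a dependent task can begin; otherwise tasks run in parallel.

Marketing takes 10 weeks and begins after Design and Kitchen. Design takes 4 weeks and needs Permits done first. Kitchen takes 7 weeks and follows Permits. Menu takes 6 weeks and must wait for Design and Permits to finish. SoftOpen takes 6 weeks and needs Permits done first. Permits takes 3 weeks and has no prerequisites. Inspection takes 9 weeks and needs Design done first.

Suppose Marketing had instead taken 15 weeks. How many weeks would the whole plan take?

Baseline: Permits→Kitchen→Marketing = 3+7+10 = 20 → 20 weeks.
Marketing is on the critical path; changing it to 15 makes that path 25 weeks.
The critical path is still Permits→Kitchen→Marketing; finish is now 25 weeks.

25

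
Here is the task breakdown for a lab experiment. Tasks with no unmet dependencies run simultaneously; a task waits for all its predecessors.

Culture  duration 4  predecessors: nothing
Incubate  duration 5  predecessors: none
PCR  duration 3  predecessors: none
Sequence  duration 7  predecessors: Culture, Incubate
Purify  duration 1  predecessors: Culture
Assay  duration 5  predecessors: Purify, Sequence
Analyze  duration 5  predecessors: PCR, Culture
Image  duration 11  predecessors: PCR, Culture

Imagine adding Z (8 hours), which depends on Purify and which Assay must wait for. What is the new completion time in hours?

18

Originally the lab experiment takes 17 hours.
With Z inserted, Assay now waits for max(Purify, Sequence, Z).
New critical path: Culture→Purify→Z→Assay = 4+1+8+5 = 18 ⇒ 18 hours.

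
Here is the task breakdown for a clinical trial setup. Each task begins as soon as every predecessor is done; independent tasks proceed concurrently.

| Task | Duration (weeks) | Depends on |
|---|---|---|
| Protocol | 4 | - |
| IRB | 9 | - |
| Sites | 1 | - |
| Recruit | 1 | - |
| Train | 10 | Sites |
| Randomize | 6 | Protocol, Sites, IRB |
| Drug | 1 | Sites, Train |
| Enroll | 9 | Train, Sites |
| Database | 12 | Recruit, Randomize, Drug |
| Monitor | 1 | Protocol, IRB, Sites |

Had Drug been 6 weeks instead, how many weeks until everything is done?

29

Baseline: IRB→Randomize→Database = 9+6+12 = 27 → 27 weeks.
Drug has 3 weeks of float (longest path through it is 24).
New critical path: Sites→Train→Drug→Database = 1+10+6+12 = 29 ⇒ 29 weeks.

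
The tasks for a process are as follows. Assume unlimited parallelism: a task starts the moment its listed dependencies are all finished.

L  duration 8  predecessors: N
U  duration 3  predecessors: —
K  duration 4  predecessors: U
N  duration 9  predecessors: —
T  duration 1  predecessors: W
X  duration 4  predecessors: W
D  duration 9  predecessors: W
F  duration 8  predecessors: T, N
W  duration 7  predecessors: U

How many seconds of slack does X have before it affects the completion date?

5

Critical path: U→W→T→F = 3+7+1+8 = 19, so the finish is 19 seconds.
Longest path through X: 14 seconds (earliest finish 14, latest finish 19).
So X can slip 19 − 14 = 5 seconds.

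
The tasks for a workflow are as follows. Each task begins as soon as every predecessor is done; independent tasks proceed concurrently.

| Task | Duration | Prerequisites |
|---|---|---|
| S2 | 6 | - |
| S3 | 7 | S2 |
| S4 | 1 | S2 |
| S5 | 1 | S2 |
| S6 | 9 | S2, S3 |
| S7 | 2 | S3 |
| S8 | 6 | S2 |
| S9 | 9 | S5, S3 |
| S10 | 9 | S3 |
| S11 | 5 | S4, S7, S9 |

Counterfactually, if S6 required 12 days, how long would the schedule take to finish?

As given, the longest chain is S2→S3→S9→S11 = 6+7+9+5 = 27, so the finish is 27 days.
S6 is off the critical path — its longest chain is 22 days, giving 5 of slack.
The critical path is still S2→S3→S9→S11; finish is now 27 days.

27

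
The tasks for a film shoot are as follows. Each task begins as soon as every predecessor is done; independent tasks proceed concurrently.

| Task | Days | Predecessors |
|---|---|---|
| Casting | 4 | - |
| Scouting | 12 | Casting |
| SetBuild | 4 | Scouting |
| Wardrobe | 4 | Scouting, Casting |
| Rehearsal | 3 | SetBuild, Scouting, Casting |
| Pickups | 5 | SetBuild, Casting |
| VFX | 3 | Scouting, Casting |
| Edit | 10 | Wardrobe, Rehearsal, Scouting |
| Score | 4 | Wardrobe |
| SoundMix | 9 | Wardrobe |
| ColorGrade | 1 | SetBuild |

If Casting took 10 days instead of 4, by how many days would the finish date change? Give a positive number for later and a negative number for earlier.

6

Actual critical path: Casting→Scouting→SetBuild→Rehearsal→Edit = 4+12+4+3+10 = 33 ⇒ 33 days.
Casting lies on that path, so at 10 days the path becomes 39 days.
The critical path is still Casting→Scouting→SetBuild→Rehearsal→Edit; finish is now 39 days.
Change in finish: 39 − 33 = +6 days.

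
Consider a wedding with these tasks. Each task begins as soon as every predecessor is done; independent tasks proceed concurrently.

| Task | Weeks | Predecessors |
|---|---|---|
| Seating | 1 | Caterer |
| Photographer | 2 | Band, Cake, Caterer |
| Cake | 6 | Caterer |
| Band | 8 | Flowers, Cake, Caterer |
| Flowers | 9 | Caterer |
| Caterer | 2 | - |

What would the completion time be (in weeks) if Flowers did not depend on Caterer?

19

Original critical path: Caterer→Flowers→Band→Photographer = 2+9+8+2 = 21 ⇒ 21 weeks.
Without Caterer→Flowers, Flowers's earliest start moves from 2 to 0.
The longest chain is now Flowers→Band→Photographer = 9+8+2 = 19, so the wedding takes 19 weeks.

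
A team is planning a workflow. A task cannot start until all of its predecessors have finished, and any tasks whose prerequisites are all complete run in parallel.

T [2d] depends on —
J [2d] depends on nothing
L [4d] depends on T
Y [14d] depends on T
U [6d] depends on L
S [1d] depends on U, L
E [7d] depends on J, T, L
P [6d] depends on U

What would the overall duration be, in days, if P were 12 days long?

Critical path before the change: T→L→U→P = 2+4+6+6 = 18 giving 18 days.
P is on the critical path; changing it to 12 makes that path 24 days.
The critical path is still T→L→U→P; finish is now 24 days.

24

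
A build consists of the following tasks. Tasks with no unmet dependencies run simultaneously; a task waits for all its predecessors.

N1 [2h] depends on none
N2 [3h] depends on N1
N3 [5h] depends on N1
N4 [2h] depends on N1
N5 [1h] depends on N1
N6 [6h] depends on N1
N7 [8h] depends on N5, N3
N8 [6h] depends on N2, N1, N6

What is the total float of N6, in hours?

1

Critical path: N1→N3→N7 = 2+5+8 = 15, so the finish is 15 hours.
N6 finishes as early as 8 and must finish by 9.
Float = 15 − 14 = 1.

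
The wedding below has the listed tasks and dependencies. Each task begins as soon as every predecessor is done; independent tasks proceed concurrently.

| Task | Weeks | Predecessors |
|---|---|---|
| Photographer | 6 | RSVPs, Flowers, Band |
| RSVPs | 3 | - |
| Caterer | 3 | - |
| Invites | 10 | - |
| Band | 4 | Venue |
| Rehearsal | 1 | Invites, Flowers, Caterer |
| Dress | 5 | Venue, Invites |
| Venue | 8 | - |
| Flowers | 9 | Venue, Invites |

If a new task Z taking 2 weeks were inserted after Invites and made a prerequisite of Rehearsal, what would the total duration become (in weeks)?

25

Originally the schedule takes 25 weeks.
With Z inserted, Rehearsal now waits for max(Invites, Flowers, Caterer, Z).
New critical path: Invites→Flowers→Photographer = 10+9+6 = 25 ⇒ 25 weeks.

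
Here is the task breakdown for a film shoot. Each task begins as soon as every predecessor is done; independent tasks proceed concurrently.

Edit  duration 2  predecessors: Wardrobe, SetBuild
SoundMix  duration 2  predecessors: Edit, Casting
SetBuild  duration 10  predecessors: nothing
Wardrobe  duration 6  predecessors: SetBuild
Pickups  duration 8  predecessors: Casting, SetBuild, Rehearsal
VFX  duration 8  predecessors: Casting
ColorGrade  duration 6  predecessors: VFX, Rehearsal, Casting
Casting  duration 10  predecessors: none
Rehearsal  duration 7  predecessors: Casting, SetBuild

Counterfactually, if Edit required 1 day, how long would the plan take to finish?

The binding path is Casting→Rehearsal→Pickups = 10+7+8 = 25; finish at 25 days.
Edit has 5 days of float (longest path through it is 20).
No other chain overtakes it, so the finish is 25 days.

25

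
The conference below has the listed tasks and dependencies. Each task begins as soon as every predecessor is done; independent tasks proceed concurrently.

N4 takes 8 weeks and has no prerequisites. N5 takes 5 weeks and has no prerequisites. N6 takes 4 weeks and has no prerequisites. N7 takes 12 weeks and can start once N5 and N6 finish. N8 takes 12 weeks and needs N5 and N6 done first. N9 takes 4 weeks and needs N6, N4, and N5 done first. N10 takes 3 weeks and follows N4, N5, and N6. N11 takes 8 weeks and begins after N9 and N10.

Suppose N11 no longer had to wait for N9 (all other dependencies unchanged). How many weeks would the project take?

Original critical path: N4→N9→N11 = 8+4+8 = 20 ⇒ 20 weeks.
Without N9→N11, N11's earliest start moves from 12 to 11.
New critical path: N4→N10→N11 = 8+3+8 = 19 ⇒ 19 weeks.

19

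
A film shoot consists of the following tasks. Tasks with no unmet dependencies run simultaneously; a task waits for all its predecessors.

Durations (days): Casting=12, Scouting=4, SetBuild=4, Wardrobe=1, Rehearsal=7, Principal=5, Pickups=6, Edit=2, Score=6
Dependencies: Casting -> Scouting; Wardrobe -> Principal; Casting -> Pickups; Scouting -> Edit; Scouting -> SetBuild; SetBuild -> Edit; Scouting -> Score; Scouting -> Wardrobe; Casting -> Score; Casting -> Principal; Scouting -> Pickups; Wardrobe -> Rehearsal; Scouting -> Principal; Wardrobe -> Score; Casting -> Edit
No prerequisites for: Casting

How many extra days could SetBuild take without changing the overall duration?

The longest chain is Casting→Scouting→Wardrobe→Rehearsal = 12+4+1+7 = 24; overall finish 24 days.
Longest path through SetBuild: 22 days (earliest finish 20, latest finish 22).
So SetBuild can slip 22 − 20 = 2 days.

2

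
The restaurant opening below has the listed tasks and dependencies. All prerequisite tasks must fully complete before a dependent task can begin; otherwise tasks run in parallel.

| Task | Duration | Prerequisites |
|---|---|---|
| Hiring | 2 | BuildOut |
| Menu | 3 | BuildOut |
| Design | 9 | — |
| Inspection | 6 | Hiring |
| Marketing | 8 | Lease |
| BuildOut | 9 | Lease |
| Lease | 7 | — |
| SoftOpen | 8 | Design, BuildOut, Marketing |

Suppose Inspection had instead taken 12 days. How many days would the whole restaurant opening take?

As given, the longest chain is Lease→BuildOut→Hiring→Inspection = 7+9+2+6 = 24, so the finish is 24 days.
Since Inspection is critical, the +6 change carries straight to that chain (now 30 days).
That remains the longest chain; total 30 days.

30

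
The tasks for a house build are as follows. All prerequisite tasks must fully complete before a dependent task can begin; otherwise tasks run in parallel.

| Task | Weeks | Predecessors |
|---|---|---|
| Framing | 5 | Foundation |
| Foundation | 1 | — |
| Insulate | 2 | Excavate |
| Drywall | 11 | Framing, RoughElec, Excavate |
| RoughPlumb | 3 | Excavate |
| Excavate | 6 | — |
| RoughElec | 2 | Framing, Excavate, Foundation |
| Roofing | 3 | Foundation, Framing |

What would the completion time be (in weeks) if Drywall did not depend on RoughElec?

Original critical path: Excavate→RoughElec→Drywall = 6+2+11 = 19 ⇒ 19 weeks.
Without RoughElec→Drywall, Drywall's earliest start moves from 8 to 6.
New critical path: Excavate→Drywall = 6+11 = 17 ⇒ 17 weeks.

17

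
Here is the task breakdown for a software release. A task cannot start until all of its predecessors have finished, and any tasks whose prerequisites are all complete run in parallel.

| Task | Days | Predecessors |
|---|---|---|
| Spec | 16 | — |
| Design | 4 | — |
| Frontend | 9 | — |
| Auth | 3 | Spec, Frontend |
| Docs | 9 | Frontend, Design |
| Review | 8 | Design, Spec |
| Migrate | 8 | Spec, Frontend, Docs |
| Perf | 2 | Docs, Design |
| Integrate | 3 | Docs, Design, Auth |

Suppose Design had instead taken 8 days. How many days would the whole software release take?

Baseline: Frontend→Docs→Migrate = 9+9+8 = 26 → 26 days.
The longest path through Design is only 21 days, so Design has float 5.
That remains the longest chain; total 26 days.

26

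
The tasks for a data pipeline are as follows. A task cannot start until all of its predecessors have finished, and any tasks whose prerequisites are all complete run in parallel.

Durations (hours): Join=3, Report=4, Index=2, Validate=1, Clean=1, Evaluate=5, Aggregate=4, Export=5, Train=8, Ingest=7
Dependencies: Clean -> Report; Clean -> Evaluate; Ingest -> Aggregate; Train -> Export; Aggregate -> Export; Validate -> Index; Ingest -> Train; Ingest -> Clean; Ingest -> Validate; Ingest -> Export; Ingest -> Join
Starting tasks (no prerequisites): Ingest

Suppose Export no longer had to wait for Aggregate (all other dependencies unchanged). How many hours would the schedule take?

Before: longest chain Ingest→Train→Export = 7+8+5 = 20, finish 20.
Dropping Aggregate→Export doesn't change Export's earliest start (15); another predecessor still binds.
After: Ingest→Train→Export = 7+8+5 = 20 → 20 hours.

20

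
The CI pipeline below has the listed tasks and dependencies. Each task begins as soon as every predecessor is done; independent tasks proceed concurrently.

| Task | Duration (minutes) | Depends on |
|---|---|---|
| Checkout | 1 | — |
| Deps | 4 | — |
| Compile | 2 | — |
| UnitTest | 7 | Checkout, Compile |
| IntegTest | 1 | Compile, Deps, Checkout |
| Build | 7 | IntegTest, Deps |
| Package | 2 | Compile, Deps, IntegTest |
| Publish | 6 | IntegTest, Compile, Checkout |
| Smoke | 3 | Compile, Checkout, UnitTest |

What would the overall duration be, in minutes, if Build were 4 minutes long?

Critical path before the change: Deps→IntegTest→Build = 4+1+7 = 12 giving 12 minutes.
Build lies on that path, so at 4 minutes the path becomes 9 minutes.
New critical path: Compile→UnitTest→Smoke = 2+7+3 = 12 ⇒ 12 minutes.

12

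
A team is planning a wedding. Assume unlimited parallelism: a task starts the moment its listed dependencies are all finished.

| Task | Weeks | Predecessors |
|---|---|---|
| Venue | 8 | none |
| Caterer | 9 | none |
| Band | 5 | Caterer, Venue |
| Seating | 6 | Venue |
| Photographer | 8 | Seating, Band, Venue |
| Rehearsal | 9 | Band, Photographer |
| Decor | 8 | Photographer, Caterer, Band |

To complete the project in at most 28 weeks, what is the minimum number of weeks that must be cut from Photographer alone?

3

Current finish: 31 weeks; target: 28.
Photographer is on every critical path, so each week cut from Photographer cuts the finish by one (this holds down to a finish of 24).
Need 31 − 28 = 3 weeks off Photographer → Photographer becomes 5 weeks, finish becomes 28.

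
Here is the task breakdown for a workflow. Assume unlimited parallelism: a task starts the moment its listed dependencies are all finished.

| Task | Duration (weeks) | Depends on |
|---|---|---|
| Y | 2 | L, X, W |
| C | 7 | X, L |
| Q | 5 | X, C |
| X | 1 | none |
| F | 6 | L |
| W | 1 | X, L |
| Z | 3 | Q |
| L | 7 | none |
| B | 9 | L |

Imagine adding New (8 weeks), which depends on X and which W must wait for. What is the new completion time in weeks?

22

Originally the project takes 22 weeks.
With New inserted, W now waits for max(X, L, New).
New critical path: L→C→Q→Z = 7+7+5+3 = 22 ⇒ 22 weeks.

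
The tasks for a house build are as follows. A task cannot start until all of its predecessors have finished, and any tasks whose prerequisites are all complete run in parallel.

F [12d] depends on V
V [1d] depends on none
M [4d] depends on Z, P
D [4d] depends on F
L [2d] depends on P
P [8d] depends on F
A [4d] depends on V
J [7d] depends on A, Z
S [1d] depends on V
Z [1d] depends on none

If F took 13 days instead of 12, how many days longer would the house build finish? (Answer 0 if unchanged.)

Critical path before the change: V→F→P→M = 1+12+8+4 = 25 giving 25 days.
F lies on that path, so at 13 days the path becomes 26 days.
No other chain overtakes it, so the finish is 26 days.
Change in finish: 26 − 25 = +1 days.

1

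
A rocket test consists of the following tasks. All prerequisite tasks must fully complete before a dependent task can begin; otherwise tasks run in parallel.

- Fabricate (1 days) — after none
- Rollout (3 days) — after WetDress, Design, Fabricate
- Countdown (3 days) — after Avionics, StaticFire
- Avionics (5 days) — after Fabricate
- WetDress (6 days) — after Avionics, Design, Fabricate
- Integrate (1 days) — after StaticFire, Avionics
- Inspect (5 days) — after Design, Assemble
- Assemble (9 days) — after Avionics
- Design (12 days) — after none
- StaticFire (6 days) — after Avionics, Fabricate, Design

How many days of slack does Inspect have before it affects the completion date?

1

Critical path: Design→WetDress→Rollout = 12+6+3 = 21, so the finish is 21 days.
The longest chain containing Inspect totals 20 days.
So Inspect can slip 21 − 20 = 1 day.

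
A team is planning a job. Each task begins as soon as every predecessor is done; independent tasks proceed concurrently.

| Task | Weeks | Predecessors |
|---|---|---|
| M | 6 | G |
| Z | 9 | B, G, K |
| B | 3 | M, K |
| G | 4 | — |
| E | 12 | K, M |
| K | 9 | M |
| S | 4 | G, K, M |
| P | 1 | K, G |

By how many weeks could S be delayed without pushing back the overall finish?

8

The longest chain is G→M→K→B→Z = 4+6+9+3+9 = 31; overall finish 31 weeks.
S finishes as early as 23 and must finish by 31.
Float = 31 − 23 = 8.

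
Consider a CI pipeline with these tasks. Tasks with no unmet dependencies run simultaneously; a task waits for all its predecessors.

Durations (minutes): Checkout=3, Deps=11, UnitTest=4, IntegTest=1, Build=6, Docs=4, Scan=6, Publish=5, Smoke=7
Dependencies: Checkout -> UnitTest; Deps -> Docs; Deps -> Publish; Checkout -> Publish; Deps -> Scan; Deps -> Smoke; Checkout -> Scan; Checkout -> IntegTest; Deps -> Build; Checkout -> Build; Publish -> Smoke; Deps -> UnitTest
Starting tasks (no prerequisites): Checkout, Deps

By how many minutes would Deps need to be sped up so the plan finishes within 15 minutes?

Current finish: 23 minutes; target: 15.
Deps is on every critical path, so each minute cut from Deps cuts the finish by one (this holds down to a finish of 15).
Need 23 − 15 = 8 minutes off Deps → Deps becomes 3 minutes, finish becomes 15.

8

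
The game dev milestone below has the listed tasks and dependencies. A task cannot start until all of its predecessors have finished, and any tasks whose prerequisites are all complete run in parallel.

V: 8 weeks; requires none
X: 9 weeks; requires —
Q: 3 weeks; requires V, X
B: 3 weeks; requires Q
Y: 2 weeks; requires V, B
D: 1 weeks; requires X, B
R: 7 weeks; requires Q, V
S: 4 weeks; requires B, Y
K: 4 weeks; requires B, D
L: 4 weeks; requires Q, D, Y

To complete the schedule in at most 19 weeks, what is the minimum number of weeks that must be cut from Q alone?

Current finish: 21 weeks; target: 19.
Q is on every critical path, so each week cut from Q cuts the finish by one (this holds down to a finish of 19).
Need 21 − 19 = 2 weeks off Q → Q becomes 1 week, finish becomes 19.

2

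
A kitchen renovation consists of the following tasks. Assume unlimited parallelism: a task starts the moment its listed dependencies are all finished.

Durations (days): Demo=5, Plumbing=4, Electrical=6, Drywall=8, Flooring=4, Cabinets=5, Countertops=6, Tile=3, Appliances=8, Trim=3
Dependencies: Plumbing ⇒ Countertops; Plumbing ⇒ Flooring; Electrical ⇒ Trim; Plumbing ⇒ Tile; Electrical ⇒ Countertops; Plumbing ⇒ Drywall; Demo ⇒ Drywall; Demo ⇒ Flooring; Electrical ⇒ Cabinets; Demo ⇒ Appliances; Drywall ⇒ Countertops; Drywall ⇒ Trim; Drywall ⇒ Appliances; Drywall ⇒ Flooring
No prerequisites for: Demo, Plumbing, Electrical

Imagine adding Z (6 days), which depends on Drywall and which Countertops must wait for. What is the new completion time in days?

Originally the schedule takes 21 days.
With Z inserted, Countertops now waits for max(Electrical, Drywall, Plumbing, Z).
New critical path: Demo→Drywall→Z→Countertops = 5+8+6+6 = 25 ⇒ 25 days.

25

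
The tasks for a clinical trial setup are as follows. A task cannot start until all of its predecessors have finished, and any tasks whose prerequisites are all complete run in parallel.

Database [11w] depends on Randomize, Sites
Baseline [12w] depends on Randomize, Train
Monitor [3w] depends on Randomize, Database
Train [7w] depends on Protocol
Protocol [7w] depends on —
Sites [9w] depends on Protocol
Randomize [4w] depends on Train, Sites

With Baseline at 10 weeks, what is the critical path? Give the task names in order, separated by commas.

Baseline: Protocol→Sites→Randomize→Database→Monitor = 7+9+4+11+3 = 34 → 34 weeks.
Baseline has 2 weeks of float (longest path through it is 32).
The critical path is still Protocol→Sites→Randomize→Database→Monitor; finish is now 34 weeks.

Protocol, Sites, Randomize, Database, Monitor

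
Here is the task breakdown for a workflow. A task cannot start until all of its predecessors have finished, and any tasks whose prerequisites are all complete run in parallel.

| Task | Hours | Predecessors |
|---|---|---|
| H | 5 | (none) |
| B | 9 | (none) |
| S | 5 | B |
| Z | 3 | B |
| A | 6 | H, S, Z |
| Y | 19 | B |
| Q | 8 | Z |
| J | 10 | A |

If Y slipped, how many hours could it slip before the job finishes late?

2

B→S→A→J = 9+5+6+10 = 30 sets the makespan at 30 hours.
Longest path through Y: 28 hours (earliest finish 28, latest finish 30).
Slack of Y = 11 − 9 = 2 hours.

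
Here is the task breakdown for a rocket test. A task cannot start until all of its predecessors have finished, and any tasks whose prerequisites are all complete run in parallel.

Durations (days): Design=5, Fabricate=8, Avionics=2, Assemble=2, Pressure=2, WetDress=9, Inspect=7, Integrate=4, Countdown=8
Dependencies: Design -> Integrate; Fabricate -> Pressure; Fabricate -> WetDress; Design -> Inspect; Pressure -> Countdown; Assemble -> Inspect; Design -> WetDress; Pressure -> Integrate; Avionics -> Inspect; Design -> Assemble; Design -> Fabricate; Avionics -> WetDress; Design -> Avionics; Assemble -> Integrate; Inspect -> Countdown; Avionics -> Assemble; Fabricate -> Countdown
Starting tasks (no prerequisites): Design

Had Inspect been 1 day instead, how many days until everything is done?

23

Actual critical path: Design→Avionics→Assemble→Inspect→Countdown = 5+2+2+7+8 = 24 ⇒ 24 days.
Inspect lies on that path, so at 1 day the path becomes 18 days.
Now Design→Fabricate→Pressure→Countdown = 5+8+2+8 = 23 is longest, so the finish becomes 23 days.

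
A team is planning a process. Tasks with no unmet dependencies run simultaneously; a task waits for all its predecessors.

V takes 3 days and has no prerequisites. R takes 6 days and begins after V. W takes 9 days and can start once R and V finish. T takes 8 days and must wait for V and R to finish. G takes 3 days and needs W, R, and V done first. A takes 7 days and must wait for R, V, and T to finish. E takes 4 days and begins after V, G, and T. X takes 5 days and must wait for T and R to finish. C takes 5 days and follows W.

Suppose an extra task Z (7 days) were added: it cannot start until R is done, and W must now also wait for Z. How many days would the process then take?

32

Originally the process takes 25 days.
With Z inserted, W now waits for max(R, V, Z).
New critical path: V→R→Z→W→G→E = 3+6+7+9+3+4 = 32 ⇒ 32 days.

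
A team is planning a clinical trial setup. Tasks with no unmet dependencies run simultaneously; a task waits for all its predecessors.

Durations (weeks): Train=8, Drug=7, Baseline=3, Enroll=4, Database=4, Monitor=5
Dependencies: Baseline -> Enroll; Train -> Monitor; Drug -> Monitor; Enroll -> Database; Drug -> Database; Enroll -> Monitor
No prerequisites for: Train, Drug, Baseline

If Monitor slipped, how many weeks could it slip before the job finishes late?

Critical path: Train→Monitor = 8+5 = 13, so the finish is 13 weeks.
Longest path through Monitor: 13 weeks (earliest finish 13, latest finish 13).
Float = 13 − 13 = 0.

0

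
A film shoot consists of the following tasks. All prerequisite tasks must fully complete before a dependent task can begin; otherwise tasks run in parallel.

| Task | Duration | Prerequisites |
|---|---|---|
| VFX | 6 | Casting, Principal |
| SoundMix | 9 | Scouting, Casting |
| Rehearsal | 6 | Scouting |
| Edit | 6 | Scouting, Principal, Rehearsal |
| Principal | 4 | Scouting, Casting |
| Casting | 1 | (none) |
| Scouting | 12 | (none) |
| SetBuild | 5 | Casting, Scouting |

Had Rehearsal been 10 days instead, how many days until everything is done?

Actual critical path: Scouting→Rehearsal→Edit = 12+6+6 = 24 ⇒ 24 days.
Rehearsal lies on that path, so at 10 days the path becomes 28 days.
The critical path is still Scouting→Rehearsal→Edit; finish is now 28 days.

28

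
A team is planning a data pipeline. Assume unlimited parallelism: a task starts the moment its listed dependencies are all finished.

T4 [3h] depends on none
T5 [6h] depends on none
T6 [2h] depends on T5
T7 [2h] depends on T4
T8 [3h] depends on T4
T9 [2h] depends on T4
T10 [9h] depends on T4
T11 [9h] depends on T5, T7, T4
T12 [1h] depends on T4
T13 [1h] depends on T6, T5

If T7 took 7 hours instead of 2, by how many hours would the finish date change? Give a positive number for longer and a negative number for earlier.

Actual critical path: T5→T11 = 6+9 = 15 ⇒ 15 hours.
The longest path through T7 is only 14 hours, so T7 has float 1.
New critical path: T4→T7→T11 = 3+7+9 = 19 ⇒ 19 hours.
Change in finish: 19 − 15 = +4 hours.

4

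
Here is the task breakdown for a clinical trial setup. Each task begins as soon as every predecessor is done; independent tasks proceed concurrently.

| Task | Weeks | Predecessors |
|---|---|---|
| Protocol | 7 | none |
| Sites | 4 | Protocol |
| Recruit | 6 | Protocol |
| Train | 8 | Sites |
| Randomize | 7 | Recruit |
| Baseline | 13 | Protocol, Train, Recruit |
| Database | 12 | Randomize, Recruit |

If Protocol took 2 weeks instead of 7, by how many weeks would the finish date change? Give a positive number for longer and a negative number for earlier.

Critical path before the change: Protocol→Sites→Train→Baseline = 7+4+8+13 = 32 giving 32 weeks.
Since Protocol is critical, the -5 change carries straight to that chain (now 27 weeks).
That remains the longest chain; total 27 weeks.
Change in finish: 27 − 32 = -5 weeks.

-5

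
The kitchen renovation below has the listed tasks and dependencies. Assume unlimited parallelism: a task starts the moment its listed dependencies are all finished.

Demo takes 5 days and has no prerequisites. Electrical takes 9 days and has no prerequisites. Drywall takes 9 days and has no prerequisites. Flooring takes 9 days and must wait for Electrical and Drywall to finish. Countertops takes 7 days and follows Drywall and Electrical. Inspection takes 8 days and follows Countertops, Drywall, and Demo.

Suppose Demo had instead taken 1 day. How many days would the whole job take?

The binding path is Electrical→Countertops→Inspection = 9+7+8 = 24; finish at 24 days.
The longest path through Demo is only 13 days, so Demo has float 11.
That remains the longest chain; total 24 days.

24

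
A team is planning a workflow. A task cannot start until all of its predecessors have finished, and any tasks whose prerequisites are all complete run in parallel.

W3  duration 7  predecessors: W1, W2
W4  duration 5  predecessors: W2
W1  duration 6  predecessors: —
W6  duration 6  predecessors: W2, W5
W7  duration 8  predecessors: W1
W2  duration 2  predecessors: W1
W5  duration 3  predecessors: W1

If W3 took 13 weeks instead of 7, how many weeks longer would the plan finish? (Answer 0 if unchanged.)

6

As given, the longest chain is W1→W2→W3 = 6+2+7 = 15, so the finish is 15 weeks.
W3 lies on that path, so at 13 weeks the path becomes 21 weeks.
The critical path is still W1→W2→W3; finish is now 21 weeks.
Change in finish: 21 − 15 = +6 weeks.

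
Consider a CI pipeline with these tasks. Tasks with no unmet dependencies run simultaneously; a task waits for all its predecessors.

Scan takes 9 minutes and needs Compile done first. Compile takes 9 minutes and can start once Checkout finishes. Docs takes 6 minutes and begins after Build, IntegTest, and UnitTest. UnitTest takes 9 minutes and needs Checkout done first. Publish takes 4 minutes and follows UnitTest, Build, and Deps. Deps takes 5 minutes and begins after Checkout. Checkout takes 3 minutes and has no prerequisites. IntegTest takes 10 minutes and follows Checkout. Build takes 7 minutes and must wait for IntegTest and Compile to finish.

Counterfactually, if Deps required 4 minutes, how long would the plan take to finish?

Critical path before the change: Checkout→IntegTest→Build→Docs = 3+10+7+6 = 26 giving 26 minutes.
Deps is off the critical path — its longest chain is 12 minutes, giving 14 of slack.
The critical path is still Checkout→IntegTest→Build→Docs; finish is now 26 minutes.

26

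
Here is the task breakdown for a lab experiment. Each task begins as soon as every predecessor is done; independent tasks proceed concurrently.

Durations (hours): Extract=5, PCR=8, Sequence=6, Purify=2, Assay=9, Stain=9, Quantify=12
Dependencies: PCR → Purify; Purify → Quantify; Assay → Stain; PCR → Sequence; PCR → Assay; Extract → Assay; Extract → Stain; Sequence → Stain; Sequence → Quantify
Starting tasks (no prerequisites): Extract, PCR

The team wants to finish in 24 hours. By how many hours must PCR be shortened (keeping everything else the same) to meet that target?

Current finish: 26 hours; target: 24.
PCR is on every critical path, so each hour cut from PCR cuts the finish by one (this holds down to a finish of 23).
Need 26 − 24 = 2 hours off PCR → PCR becomes 6 hours, finish becomes 24.

2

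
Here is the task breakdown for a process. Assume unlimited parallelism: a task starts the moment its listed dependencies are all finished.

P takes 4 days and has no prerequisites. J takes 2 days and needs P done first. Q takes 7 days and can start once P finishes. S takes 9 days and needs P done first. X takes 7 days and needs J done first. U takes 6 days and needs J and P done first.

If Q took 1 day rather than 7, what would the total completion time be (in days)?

Critical path before the change: P→J→X = 4+2+7 = 13 giving 13 days.
Q is off the critical path — its longest chain is 11 days, giving 2 of slack.
The critical path is still P→J→X; finish is now 13 days.

13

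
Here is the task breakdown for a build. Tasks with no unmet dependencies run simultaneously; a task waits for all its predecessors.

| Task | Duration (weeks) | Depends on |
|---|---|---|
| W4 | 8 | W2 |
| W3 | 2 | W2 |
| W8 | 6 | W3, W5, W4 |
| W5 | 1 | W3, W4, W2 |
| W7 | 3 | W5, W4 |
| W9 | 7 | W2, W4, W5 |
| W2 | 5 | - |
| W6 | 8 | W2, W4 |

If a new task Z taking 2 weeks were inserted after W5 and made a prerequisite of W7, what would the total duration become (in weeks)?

Originally the project takes 21 weeks.
With Z inserted, W7 now waits for max(W5, W4, Z).
New critical path: W2→W4→W5→W9 = 5+8+1+7 = 21 ⇒ 21 weeks.

21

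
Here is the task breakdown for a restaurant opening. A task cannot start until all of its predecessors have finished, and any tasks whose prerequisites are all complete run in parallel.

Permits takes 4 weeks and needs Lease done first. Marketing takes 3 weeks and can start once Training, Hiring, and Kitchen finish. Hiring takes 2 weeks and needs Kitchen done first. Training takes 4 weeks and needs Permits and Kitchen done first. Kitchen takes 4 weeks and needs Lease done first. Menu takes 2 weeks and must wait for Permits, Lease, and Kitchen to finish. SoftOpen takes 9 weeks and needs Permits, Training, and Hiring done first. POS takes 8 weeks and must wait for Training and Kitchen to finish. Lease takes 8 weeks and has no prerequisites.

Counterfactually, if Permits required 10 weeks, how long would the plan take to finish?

31

The binding path is Lease→Permits→Training→SoftOpen = 8+4+4+9 = 25; finish at 25 weeks.
Since Permits is critical, the +6 change carries straight to that chain (now 31 weeks).
No other chain overtakes it, so the finish is 31 weeks.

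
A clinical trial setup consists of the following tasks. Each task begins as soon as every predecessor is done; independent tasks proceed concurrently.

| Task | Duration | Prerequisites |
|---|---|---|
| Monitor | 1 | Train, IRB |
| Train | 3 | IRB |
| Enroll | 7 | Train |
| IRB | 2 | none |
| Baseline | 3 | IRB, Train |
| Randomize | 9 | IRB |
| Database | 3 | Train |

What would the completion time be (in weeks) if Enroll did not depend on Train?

With the dependency in place, IRB→Train→Enroll = 2+3+7 = 12 sets the finish at 12 weeks.
Without Train→Enroll, Enroll's earliest start moves from 5 to 0.
New critical path: IRB→Randomize = 2+9 = 11 ⇒ 11 weeks.

11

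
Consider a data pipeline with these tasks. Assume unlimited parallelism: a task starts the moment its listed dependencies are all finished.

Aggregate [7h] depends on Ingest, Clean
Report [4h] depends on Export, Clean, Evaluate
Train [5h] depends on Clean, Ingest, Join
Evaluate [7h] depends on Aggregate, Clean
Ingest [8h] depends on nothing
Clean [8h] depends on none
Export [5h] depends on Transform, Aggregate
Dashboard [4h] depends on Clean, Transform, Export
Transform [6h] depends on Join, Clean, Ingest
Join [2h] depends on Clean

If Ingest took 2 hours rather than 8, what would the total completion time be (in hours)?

Critical path before the change: Ingest→Aggregate→Evaluate→Report = 8+7+7+4 = 26 giving 26 hours.
Since Ingest is critical, the -6 change carries straight to that chain (now 20 hours).
The binding chain switches to Clean→Aggregate→Evaluate→Report = 8+7+7+4 = 26; finish 26 hours.

26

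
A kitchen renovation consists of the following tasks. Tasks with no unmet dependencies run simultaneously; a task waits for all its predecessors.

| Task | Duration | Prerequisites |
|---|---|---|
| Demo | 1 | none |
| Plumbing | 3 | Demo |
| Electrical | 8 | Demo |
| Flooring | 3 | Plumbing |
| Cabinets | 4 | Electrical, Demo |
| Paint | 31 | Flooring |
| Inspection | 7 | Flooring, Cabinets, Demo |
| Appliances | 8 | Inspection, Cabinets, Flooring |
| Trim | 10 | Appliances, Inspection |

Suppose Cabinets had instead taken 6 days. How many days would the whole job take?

40

Critical path before the change: Demo→Electrical→Cabinets→Inspection→Appliances→Trim = 1+8+4+7+8+10 = 38 giving 38 days.
Cabinets is on the critical path; changing it to 6 makes that path 40 days.
That remains the longest chain; total 40 days.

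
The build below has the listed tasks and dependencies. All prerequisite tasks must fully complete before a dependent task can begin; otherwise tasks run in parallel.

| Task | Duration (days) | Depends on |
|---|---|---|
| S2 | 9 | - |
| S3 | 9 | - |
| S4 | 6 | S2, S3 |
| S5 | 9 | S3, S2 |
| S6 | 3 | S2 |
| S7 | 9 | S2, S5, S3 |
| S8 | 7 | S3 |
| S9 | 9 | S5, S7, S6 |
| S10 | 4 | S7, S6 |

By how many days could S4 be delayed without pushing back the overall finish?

21

S2→S5→S7→S9 = 9+9+9+9 = 36 sets the makespan at 36 days.
The longest chain containing S4 totals 15 days.
So S4 can slip 36 − 15 = 21 days.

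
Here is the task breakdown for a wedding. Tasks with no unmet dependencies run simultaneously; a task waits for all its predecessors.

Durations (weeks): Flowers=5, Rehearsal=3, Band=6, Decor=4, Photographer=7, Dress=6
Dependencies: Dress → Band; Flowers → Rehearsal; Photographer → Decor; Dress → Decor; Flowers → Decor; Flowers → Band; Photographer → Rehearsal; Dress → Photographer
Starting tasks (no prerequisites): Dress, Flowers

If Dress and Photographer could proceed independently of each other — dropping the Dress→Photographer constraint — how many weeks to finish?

12

With the dependency in place, Dress→Photographer→Decor = 6+7+4 = 17 sets the finish at 17 weeks.
Without Dress→Photographer, Photographer's earliest start moves from 6 to 0.
The longest chain is now Dress→Band = 6+6 = 12, so the wedding takes 12 weeks.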